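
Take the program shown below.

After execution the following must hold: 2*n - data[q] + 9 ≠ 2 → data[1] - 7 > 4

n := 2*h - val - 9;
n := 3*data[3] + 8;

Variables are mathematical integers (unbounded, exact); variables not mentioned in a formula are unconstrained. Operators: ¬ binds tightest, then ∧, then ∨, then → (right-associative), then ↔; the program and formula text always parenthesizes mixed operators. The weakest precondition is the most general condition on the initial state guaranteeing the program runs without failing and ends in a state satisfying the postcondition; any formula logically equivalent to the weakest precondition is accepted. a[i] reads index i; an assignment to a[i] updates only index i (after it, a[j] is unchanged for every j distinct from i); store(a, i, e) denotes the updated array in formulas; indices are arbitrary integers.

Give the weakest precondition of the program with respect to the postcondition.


Working backward. After the program, the postcondition 2*n - data[q] + 9 ≠ 2 → data[1] - 7 > 4 must hold; in canonical form it is 2*n ≠ data[q] - 7 → data[1] > 11.
Before n := 3*data[3] + 8: 6*data[3] ≠ data[q] - 23 → data[1] > 11
Before n := 2*h - val - 9: 6*data[3] ≠ data[q] - 23 → data[1] > 11
Answer: WP = 6*data[3] ≠ data[q] - 23 → data[1] > 11


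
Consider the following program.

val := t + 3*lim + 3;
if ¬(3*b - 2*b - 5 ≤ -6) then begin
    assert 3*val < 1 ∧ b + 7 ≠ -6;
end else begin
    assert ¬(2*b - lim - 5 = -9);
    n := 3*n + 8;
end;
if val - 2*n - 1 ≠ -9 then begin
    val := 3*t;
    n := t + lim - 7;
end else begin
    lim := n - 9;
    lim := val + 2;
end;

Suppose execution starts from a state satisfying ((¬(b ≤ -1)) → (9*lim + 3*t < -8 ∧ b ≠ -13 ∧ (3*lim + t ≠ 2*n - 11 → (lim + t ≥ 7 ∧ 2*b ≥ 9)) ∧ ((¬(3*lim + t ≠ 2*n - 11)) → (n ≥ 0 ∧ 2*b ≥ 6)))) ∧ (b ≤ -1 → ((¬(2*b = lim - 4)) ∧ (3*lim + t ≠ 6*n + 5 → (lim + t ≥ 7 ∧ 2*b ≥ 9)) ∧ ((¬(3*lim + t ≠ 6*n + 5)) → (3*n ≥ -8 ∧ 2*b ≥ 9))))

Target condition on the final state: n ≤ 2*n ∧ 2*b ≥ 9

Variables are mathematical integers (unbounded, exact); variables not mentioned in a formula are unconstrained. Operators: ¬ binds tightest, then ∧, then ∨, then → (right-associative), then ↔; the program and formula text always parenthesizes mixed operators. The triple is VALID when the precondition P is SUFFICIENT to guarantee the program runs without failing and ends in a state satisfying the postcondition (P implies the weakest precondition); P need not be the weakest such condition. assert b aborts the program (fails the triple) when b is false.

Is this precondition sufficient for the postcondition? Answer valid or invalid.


Working backward. After the program, the postcondition n ≤ 2*n ∧ 2*b ≥ 9 must hold; in canonical form it is n ≥ 0 ∧ 2*b ≥ 9.
Then branch requires lim + t ≥ 7 ∧ 2*b ≥ 9; else branch requires n ≥ 0 ∧ 2*b ≥ 9.
Before the if: (val ≠ 2*n - 8 → (lim + t ≥ 7 ∧ 2*b ≥ 9)) ∧ ((¬(val ≠ 2*n - 8)) → (n ≥ 0 ∧ 2*b ≥ 9))
Then branch requires 3*val < 1 ∧ b ≠ -13 ∧ (val ≠ 2*n - 8 → (lim + t ≥ 7 ∧ 2*b ≥ 9)) ∧ ((¬(val ≠ 2*n - 8)) → (n ≥ 0 ∧ 2*b ≥ 9)); else branch requires (¬(2*b = lim - 4)) ∧ (val ≠ 6*n + 8 → (lim + t ≥ 7 ∧ 2*b ≥ 9)) ∧ ((¬(val ≠ 6*n + 8)) → (3*n ≥ -8 ∧ 2*b ≥ 9)).
Before the if: ((¬(b ≤ -1)) → (3*val < 1 ∧ b ≠ -13 ∧ (val ≠ 2*n - 8 → (lim + t ≥ 7 ∧ 2*b ≥ 9)) ∧ ((¬(val ≠ 2*n - 8)) → (n ≥ 0 ∧ 2*b ≥ 9)))) ∧ (b ≤ -1 → ((¬(2*b = lim - 4)) ∧ (val ≠ 6*n + 8 → (lim + t ≥ 7 ∧ 2*b ≥ 9)) ∧ ((¬(val ≠ 6*n + 8)) → (3*n ≥ -8 ∧ 2*b ≥ 9))))
Before val := t + 3*lim + 3: ((¬(b ≤ -1)) → (9*lim + 3*t < -8 ∧ b ≠ -13 ∧ (3*lim + t ≠ 2*n - 11 → (lim + t ≥ 7 ∧ 2*b ≥ 9)) ∧ ((¬(3*lim + t ≠ 2*n - 11)) → (n ≥ 0 ∧ 2*b ≥ 9)))) ∧ (b ≤ -1 → ((¬(2*b = lim - 4)) ∧ (3*lim + t ≠ 6*n + 5 → (lim + t ≥ 7 ∧ 2*b ≥ 9)) ∧ ((¬(3*lim + t ≠ 6*n + 5)) → (3*n ≥ -8 ∧ 2*b ≥ 9))))
The weakest precondition is ((¬(b ≤ -1)) → (9*lim + 3*t < -8 ∧ b ≠ -13 ∧ (3*lim + t ≠ 2*n - 11 → (lim + t ≥ 7 ∧ 2*b ≥ 9)) ∧ ((¬(3*lim + t ≠ 2*n - 11)) → (n ≥ 0 ∧ 2*b ≥ 9)))) ∧ (b ≤ -1 → ((¬(2*b = lim - 4)) ∧ (3*lim + t ≠ 6*n + 5 → (lim + t ≥ 7 ∧ 2*b ≥ 9)) ∧ ((¬(3*lim + t ≠ 6*n + 5)) → (3*n ≥ -8 ∧ 2*b ≥ 9)))).
Check whether ((¬(b ≤ -1)) → (9*lim + 3*t < -8 ∧ b ≠ -13 ∧ (3*lim + t ≠ 2*n - 11 → (lim + t ≥ 7 ∧ 2*b ≥ 9)) ∧ ((¬(3*lim + t ≠ 2*n - 11)) → (n ≥ 0 ∧ 2*b ≥ 6)))) ∧ (b ≤ -1 → ((¬(2*b = lim - 4)) ∧ (3*lim + t ≠ 6*n + 5 → (lim + t ≥ 7 ∧ 2*b ≥ 9)) ∧ ((¬(3*lim + t ≠ 6*n + 5)) → (3*n ≥ -8 ∧ 2*b ≥ 9)))) implies it.
Countermodel: at the initial state b = 3, lim = 0, n = 0, t = -11, the precondition holds but the weakest precondition fails.
Answer: invalid


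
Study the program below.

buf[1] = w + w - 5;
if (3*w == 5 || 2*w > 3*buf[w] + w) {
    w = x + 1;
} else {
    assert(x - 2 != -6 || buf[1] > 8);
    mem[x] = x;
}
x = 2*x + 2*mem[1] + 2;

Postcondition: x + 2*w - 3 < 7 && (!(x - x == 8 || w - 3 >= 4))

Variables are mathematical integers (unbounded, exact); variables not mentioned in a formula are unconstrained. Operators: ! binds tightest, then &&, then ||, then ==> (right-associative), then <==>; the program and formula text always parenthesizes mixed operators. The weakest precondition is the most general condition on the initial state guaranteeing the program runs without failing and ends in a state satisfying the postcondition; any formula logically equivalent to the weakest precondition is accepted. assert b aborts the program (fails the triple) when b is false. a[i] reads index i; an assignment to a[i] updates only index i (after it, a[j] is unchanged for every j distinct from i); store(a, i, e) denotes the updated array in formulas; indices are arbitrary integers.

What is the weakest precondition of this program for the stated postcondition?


Working backward. After the program, the postcondition x + 2*w - 3 < 7 && (!(x - x == 8 || w - 3 >= 4)) must hold; in canonical form it is 2*w + x < 10 && (!(w >= 7)).
Before x := 2*x + 2*mem[1] + 2: 2*mem[1] + 2*w + 2*x < 8 && (!(w >= 7))
Then branch requires 2*mem[1] + 4*x < 6 && (!(x >= 6)); else branch requires (x != -4 || buf[1] > 8) && 2*store(mem, x, x)[1] + 2*w + 2*x < 8 && (!(w >= 7)).
Before the if: ((3*w == 5 || w > 3*buf[w]) ==> (2*mem[1] + 4*x < 6 && (!(x >= 6)))) && ((!(3*w == 5 || w > 3*buf[w])) ==> ((x != -4 || buf[1] > 8) && 2*store(mem, x, x)[1] + 2*w + 2*x < 8 && (!(w >= 7))))
Before buf[1] := w + w - 5: ((3*w == 5 || w > 3*store(buf, 1, 2*w - 5)[w]) ==> (2*mem[1] + 4*x < 6 && (!(x >= 6)))) && ((!(3*w == 5 || w > 3*store(buf, 1, 2*w - 5)[w])) ==> ((x != -4 || 2*w > 13) && 2*store(mem, x, x)[1] + 2*w + 2*x < 8 && (!(w >= 7))))
Answer: WP = ((3*w == 5 || w > 3*store(buf, 1, 2*w - 5)[w]) ==> (2*mem[1] + 4*x < 6 && (!(x >= 6)))) && ((!(3*w == 5 || w > 3*store(buf, 1, 2*w - 5)[w])) ==> ((x != -4 || 2*w > 13) && 2*store(mem, x, x)[1] + 2*w + 2*x < 8 && (!(w >= 7))))


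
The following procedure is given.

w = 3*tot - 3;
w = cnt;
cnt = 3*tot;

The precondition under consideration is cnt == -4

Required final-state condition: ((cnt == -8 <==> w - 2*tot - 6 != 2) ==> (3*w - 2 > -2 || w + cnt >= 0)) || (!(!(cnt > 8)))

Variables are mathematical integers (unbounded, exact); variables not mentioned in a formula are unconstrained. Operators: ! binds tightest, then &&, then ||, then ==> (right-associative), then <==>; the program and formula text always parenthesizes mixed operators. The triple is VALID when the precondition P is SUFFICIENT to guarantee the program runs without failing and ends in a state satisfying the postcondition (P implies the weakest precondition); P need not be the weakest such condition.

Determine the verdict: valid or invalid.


Working backward. After the program, the postcondition ((cnt == -8 <==> w - 2*tot - 6 != 2) ==> (3*w - 2 > -2 || w + cnt >= 0)) || (!(!(cnt > 8))) must hold; in canonical form it is ((cnt == -8 <==> w != 2*tot + 8) ==> (3*w > 0 || cnt + w >= 0)) || cnt > 8.
Before cnt := 3*tot: ((3*tot == -8 <==> w != 2*tot + 8) ==> (3*w > 0 || 3*tot + w >= 0)) || 3*tot > 8
Before w := cnt: ((3*tot == -8 <==> cnt != 2*tot + 8) ==> (3*cnt > 0 || cnt + 3*tot >= 0)) || 3*tot > 8
Before w := 3*tot - 3: ((3*tot == -8 <==> cnt != 2*tot + 8) ==> (3*cnt > 0 || cnt + 3*tot >= 0)) || 3*tot > 8
The weakest precondition is ((3*tot == -8 <==> cnt != 2*tot + 8) ==> (3*cnt > 0 || cnt + 3*tot >= 0)) || 3*tot > 8.
Check whether cnt == -4 implies it.
Countermodel: at the initial state cnt = -4, tot = -6, the precondition holds but the weakest precondition fails.
Answer: invalid


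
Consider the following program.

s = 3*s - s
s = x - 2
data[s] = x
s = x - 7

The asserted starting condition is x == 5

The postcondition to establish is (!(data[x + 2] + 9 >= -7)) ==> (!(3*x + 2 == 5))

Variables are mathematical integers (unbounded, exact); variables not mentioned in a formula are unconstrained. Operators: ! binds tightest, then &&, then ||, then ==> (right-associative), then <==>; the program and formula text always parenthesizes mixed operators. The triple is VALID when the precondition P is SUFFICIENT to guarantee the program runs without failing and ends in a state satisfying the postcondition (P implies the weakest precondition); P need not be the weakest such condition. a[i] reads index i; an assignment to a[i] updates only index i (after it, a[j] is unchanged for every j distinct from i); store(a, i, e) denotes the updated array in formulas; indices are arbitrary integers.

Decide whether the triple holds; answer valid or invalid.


Working backward. After the program, the postcondition (!(data[x + 2] + 9 >= -7)) ==> (!(3*x + 2 == 5)) must hold; in canonical form it is (!(data[x + 2] >= -16)) ==> (!(3*x == 3)).
Before s := x - 7: (!(data[x + 2] >= -16)) ==> (!(3*x == 3))
Before data[s] := x: (!(store(data, s, x)[x + 2] >= -16)) ==> (!(3*x == 3))
Before s := x - 2: (!(store(data, x - 2, x)[x + 2] >= -16)) ==> (!(3*x == 3))
Before s := 3*s - s: (!(store(data, x - 2, x)[x + 2] >= -16)) ==> (!(3*x == 3))
The weakest precondition is (!(store(data, x - 2, x)[x + 2] >= -16)) ==> (!(3*x == 3)).
Check whether x == 5 implies it.
Every state satisfying the precondition satisfies the weakest precondition: the implication holds.
Answer: valid


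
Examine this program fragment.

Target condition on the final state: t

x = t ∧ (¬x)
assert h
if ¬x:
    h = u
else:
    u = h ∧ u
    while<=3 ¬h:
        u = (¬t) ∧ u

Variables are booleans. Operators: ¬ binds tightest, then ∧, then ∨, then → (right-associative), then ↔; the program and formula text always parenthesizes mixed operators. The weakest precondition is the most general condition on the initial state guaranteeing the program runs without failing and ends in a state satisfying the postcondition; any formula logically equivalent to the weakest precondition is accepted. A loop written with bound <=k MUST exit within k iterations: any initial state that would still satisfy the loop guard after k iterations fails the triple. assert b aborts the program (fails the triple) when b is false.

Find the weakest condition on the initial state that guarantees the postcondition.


Working backward. After the program, t must hold.
Then branch requires t; else branch requires ((¬h) → (((¬h) → (((¬h) → (h ∧ t)) ∧ (h → t))) ∧ (h → t))) ∧ (h → t).
Before the if: ((¬x) → t) ∧ (x → (((¬h) → (((¬h) → (((¬h) → (h ∧ t)) ∧ (h → t))) ∧ (h → t))) ∧ (h → t)))
Before assert h: h ∧ ((¬x) → t) ∧ (x → (((¬h) → (((¬h) → (((¬h) → (h ∧ t)) ∧ (h → t))) ∧ (h → t))) ∧ (h → t)))
Before x := t ∧ (¬x): h ∧ ((¬(t ∧ (¬x))) → t) ∧ ((t ∧ (¬x)) → (((¬h) → (((¬h) → (((¬h) → (h ∧ t)) ∧ (h → t))) ∧ (h → t))) ∧ (h → t)))
Answer: WP = h ∧ ((¬(t ∧ (¬x))) → t) ∧ ((t ∧ (¬x)) → (((¬h) → (((¬h) → (((¬h) → (h ∧ t)) ∧ (h → t))) ∧ (h → t))) ∧ (h → t)))


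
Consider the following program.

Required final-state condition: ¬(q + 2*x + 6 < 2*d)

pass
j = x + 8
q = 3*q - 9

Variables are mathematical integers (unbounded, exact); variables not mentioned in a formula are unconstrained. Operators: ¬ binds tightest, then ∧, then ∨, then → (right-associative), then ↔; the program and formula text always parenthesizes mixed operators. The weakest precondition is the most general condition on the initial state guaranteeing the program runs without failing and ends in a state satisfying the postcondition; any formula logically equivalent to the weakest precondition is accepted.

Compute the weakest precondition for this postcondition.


Working backward. After the program, the postcondition ¬(q + 2*x + 6 < 2*d) must hold; in canonical form it is ¬(q + 2*x < 2*d - 6).
Before q := 3*q - 9: ¬(3*q + 2*x < 2*d + 3)
Before j := x + 8: ¬(3*q + 2*x < 2*d + 3)
Before skip: ¬(3*q + 2*x < 2*d + 3)
Answer: WP = ¬(3*q + 2*x < 2*d + 3)


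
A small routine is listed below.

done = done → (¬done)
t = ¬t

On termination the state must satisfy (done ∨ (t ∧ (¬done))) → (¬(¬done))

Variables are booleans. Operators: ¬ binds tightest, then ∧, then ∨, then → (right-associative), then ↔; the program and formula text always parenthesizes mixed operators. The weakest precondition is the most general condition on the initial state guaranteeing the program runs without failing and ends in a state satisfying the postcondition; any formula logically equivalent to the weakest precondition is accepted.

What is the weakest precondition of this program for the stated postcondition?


Working backward. After the program, the postcondition (done ∨ (t ∧ (¬done))) → (¬(¬done)) must hold; in canonical form it is (done ∨ (t ∧ (¬done))) → done.
Before t := ¬t: (done ∨ ((¬t) ∧ (¬done))) → done
Before done := done → (¬done): ((done → (¬done)) ∨ ((¬t) ∧ (¬(done → (¬done))))) → (done → (¬done))
Answer: WP = ((done → (¬done)) ∨ ((¬t) ∧ (¬(done → (¬done))))) → (done → (¬done))


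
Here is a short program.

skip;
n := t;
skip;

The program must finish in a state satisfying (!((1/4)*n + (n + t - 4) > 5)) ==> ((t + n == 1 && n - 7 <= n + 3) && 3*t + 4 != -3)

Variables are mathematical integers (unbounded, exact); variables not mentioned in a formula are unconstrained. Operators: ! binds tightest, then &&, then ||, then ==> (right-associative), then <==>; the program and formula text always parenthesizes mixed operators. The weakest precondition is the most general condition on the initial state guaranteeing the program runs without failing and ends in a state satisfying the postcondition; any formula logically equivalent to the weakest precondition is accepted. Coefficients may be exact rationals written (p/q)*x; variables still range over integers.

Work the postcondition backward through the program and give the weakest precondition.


Working backward. After the program, the postcondition (!((1/4)*n + (n + t - 4) > 5)) ==> ((t + n == 1 && n - 7 <= n + 3) && 3*t + 4 != -3) must hold; in canonical form it is (!((5/4)*n + t > 9)) ==> (n + t == 1 && 3*t != -7).
Before skip: (!((5/4)*n + t > 9)) ==> (n + t == 1 && 3*t != -7)
Before n := t: (!((9/4)*t > 9)) ==> (2*t == 1 && 3*t != -7)
Before skip: (!((9/4)*t > 9)) ==> (2*t == 1 && 3*t != -7)
Answer: WP = (!((9/4)*t > 9)) ==> (2*t == 1 && 3*t != -7)


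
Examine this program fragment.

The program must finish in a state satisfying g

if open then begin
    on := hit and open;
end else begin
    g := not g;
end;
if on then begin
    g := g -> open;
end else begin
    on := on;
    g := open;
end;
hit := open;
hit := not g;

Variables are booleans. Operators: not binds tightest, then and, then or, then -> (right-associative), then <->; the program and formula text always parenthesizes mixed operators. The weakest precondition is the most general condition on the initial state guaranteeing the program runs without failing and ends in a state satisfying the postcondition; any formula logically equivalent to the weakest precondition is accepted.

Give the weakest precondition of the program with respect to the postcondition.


Working backward. After the program, g must hold.
Before hit := not g: g
Before hit := open: g
Then branch requires g -> open; else branch requires open.
Before the if: (on -> (g -> open)) and ((not on) -> open)
Then branch requires ((hit and open) -> (g -> open)) and ((not (hit and open)) -> open); else branch requires (on -> ((not g) -> open)) and ((not on) -> open).
Before the if: (open -> (((hit and open) -> (g -> open)) and ((not (hit and open)) -> open))) and ((not open) -> ((on -> ((not g) -> open)) and ((not on) -> open)))
Answer: WP = (open -> (((hit and open) -> (g -> open)) and ((not (hit and open)) -> open))) and ((not open) -> ((on -> ((not g) -> open)) and ((not on) -> open)))


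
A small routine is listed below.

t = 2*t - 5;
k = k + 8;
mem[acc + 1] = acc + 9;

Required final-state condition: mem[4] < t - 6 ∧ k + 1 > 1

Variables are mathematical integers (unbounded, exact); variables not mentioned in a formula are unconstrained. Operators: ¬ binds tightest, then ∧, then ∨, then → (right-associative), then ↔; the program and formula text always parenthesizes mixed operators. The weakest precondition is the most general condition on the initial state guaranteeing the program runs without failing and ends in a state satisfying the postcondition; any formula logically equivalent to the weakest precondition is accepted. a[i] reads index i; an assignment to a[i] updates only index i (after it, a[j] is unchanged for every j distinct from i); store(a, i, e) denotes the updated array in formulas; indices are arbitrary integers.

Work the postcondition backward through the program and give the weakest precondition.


Working backward. After the program, the postcondition mem[4] < t - 6 ∧ k + 1 > 1 must hold; in canonical form it is mem[4] < t - 6 ∧ k > 0.
Before mem[acc + 1] := acc + 9: store(mem, acc + 1, acc + 9)[4] < t - 6 ∧ k > 0
Before k := k + 8: store(mem, acc + 1, acc + 9)[4] < t - 6 ∧ k > -8
Before t := 2*t - 5: store(mem, acc + 1, acc + 9)[4] < 2*t - 11 ∧ k > -8
Answer: WP = store(mem, acc + 1, acc + 9)[4] < 2*t - 11 ∧ k > -8


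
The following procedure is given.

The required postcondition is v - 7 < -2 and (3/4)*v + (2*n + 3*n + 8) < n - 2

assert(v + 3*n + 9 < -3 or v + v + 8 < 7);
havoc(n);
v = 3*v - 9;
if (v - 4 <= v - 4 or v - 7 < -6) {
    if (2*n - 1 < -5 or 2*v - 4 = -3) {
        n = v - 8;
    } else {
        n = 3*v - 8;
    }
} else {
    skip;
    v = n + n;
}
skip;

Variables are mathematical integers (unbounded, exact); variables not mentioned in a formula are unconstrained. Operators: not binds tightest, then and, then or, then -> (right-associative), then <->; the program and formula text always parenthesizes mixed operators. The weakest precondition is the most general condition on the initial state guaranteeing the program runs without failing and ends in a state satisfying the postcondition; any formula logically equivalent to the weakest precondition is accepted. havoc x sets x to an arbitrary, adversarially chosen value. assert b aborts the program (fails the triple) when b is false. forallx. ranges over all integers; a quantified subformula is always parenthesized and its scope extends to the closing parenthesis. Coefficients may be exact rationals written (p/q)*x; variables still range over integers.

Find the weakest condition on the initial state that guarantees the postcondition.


Working backward. After the program, the postcondition v - 7 < -2 and (3/4)*v + (2*n + 3*n + 8) < n - 2 must hold; in canonical form it is v < 5 and 4*n + (3/4)*v < -10.
Before skip: v < 5 and 4*n + (3/4)*v < -10
Then branch requires ((2*n < -4 or 2*v = 1) -> (v < 5 and (19/4)*v < 22)) and ((not (2*n < -4 or 2*v = 1)) -> (v < 5 and (51/4)*v < 22)); else branch requires 2*n < 5 and (11/2)*n < -10.
Before the if: ((2*n < -4 or 2*v = 1) -> (v < 5 and (19/4)*v < 22)) and ((not (2*n < -4 or 2*v = 1)) -> (v < 5 and (51/4)*v < 22))
Before v := 3*v - 9: ((2*n < -4 or 6*v = 19) -> (3*v < 14 and (57/4)*v < 259/4)) and ((not (2*n < -4 or 6*v = 19)) -> (3*v < 14 and (153/4)*v < 547/4))
Before havoc n: forall n_1. (((2*n_1 < -4 or 6*v = 19) -> (3*v < 14 and (57/4)*v < 259/4)) and ((not (2*n_1 < -4 or 6*v = 19)) -> (3*v < 14 and (153/4)*v < 547/4)))
Before assert v + 3*n + 9 < -3 or v + v + 8 < 7: (3*n + v < -12 or 2*v < -1) and (forall n_1. (((2*n_1 < -4 or 6*v = 19) -> (3*v < 14 and (57/4)*v < 259/4)) and ((not (2*n_1 < -4 or 6*v = 19)) -> (3*v < 14 and (153/4)*v < 547/4))))
Answer: WP = (3*n + v < -12 or 2*v < -1) and (forall n_1. (((2*n_1 < -4 or 6*v = 19) -> (3*v < 14 and (57/4)*v < 259/4)) and ((not (2*n_1 < -4 or 6*v = 19)) -> (3*v < 14 and (153/4)*v < 547/4))))


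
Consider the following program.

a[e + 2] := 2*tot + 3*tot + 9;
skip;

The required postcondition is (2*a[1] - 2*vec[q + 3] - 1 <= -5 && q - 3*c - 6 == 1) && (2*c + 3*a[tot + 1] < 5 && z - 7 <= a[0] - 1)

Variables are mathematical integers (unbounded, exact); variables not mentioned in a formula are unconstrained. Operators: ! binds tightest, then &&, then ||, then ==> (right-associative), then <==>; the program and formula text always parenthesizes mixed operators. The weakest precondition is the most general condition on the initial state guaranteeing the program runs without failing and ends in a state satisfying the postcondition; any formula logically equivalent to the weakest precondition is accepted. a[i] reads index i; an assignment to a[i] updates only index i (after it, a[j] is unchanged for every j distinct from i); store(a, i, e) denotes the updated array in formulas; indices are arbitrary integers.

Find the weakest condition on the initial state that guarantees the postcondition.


Working backward. After the program, the postcondition (2*a[1] - 2*vec[q + 3] - 1 <= -5 && q - 3*c - 6 == 1) && (2*c + 3*a[tot + 1] < 5 && z - 7 <= a[0] - 1) must hold; in canonical form it is 2*a[1] <= 2*vec[q + 3] - 4 && q == 3*c + 7 && 3*a[tot + 1] + 2*c < 5 && z <= a[0] + 6.
Before skip: 2*a[1] <= 2*vec[q + 3] - 4 && q == 3*c + 7 && 3*a[tot + 1] + 2*c < 5 && z <= a[0] + 6
Before a[e + 2] := 2*tot + 3*tot + 9: 2*store(a, e + 2, 5*tot + 9)[1] <= 2*vec[q + 3] - 4 && q == 3*c + 7 && 3*store(a, e + 2, 5*tot + 9)[tot + 1] + 2*c < 5 && z <= store(a, e + 2, 5*tot + 9)[0] + 6
Answer: WP = 2*store(a, e + 2, 5*tot + 9)[1] <= 2*vec[q + 3] - 4 && q == 3*c + 7 && 3*store(a, e + 2, 5*tot + 9)[tot + 1] + 2*c < 5 && z <= store(a, e + 2, 5*tot + 9)[0] + 6


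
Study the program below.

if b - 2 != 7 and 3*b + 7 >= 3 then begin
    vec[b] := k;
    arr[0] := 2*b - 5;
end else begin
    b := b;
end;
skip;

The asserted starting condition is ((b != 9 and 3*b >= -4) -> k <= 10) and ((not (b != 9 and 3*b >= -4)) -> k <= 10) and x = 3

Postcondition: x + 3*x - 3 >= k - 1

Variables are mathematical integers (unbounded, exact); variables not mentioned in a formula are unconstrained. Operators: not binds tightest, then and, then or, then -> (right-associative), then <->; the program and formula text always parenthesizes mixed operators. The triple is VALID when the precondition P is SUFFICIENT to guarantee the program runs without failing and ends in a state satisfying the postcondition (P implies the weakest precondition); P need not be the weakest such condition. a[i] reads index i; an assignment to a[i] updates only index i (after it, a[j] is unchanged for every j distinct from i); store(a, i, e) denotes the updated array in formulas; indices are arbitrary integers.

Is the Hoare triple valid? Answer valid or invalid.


Working backward. After the program, the postcondition x + 3*x - 3 >= k - 1 must hold; in canonical form it is 4*x >= k + 2.
Before skip: 4*x >= k + 2
Then branch requires 4*x >= k + 2; else branch requires 4*x >= k + 2.
Before the if: ((b != 9 and 3*b >= -4) -> 4*x >= k + 2) and ((not (b != 9 and 3*b >= -4)) -> 4*x >= k + 2)
The weakest precondition is ((b != 9 and 3*b >= -4) -> 4*x >= k + 2) and ((not (b != 9 and 3*b >= -4)) -> 4*x >= k + 2).
Check whether ((b != 9 and 3*b >= -4) -> k <= 10) and ((not (b != 9 and 3*b >= -4)) -> k <= 10) and x = 3 implies it.
Every state satisfying the precondition satisfies the weakest precondition: the implication holds.
Answer: valid


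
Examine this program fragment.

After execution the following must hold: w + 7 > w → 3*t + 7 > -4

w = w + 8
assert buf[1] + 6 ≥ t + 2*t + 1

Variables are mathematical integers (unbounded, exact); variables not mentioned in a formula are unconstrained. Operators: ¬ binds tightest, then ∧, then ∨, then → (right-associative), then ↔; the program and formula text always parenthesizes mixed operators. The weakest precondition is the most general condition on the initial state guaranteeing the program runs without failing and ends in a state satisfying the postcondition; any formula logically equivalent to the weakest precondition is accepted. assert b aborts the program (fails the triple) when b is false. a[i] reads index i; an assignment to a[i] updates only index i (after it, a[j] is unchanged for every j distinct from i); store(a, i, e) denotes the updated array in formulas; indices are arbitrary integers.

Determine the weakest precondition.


Working backward. After the program, the postcondition w + 7 > w → 3*t + 7 > -4 must hold; in canonical form it is 3*t > -11.
Before assert buf[1] + 6 ≥ t + 2*t + 1: buf[1] ≥ 3*t - 5 ∧ 3*t > -11
Before w := w + 8: buf[1] ≥ 3*t - 5 ∧ 3*t > -11
Answer: WP = buf[1] ≥ 3*t - 5 ∧ 3*t > -11


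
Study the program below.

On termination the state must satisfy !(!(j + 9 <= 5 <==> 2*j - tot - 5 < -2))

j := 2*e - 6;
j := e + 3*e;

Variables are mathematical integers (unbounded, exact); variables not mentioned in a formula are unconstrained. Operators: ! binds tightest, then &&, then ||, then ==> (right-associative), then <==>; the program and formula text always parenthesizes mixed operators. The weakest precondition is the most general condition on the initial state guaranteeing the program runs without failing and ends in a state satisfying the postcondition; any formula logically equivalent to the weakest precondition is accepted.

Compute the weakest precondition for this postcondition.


Working backward. After the program, the postcondition !(!(j + 9 <= 5 <==> 2*j - tot - 5 < -2)) must hold; in canonical form it is j <= -4 <==> 2*j < tot + 3.
Before j := e + 3*e: 4*e <= -4 <==> 8*e < tot + 3
Before j := 2*e - 6: 4*e <= -4 <==> 8*e < tot + 3
Answer: WP = 4*e <= -4 <==> 8*e < tot + 3


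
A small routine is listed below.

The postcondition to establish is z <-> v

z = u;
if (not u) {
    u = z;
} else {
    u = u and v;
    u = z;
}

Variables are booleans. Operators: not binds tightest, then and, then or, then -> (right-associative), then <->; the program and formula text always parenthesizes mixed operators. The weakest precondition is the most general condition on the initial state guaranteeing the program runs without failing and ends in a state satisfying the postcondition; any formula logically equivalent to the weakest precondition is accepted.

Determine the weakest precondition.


Working backward. After the program, z <-> v must hold.
Then branch requires z <-> v; else branch requires z <-> v.
Before the if: ((not u) -> (z <-> v)) and (u -> (z <-> v))
Before z := u: ((not u) -> (u <-> v)) and (u -> (u <-> v))
Answer: WP = ((not u) -> (u <-> v)) and (u -> (u <-> v))


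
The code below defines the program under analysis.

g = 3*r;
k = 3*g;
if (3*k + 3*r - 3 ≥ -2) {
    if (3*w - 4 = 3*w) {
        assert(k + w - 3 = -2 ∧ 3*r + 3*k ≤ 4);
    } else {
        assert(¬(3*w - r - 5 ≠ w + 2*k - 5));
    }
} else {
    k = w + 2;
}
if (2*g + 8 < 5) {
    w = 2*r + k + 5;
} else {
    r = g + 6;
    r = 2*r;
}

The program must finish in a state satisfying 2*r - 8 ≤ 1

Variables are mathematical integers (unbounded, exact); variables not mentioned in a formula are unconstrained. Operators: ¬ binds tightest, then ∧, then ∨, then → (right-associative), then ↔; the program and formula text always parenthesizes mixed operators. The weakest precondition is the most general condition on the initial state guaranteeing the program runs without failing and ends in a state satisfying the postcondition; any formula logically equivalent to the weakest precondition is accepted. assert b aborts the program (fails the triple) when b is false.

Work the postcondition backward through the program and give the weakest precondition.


Working backward. After the program, the postcondition 2*r - 8 ≤ 1 must hold; in canonical form it is 2*r ≤ 9.
Then branch requires 2*r ≤ 9; else branch requires 4*g ≤ -15.
Before the if: (2*g < -3 → 2*r ≤ 9) ∧ ((¬(2*g < -3)) → 4*g ≤ -15)
Then branch requires (¬(2*w ≠ 2*k + r)) ∧ (2*g < -3 → 2*r ≤ 9) ∧ ((¬(2*g < -3)) → 4*g ≤ -15); else branch requires (2*g < -3 → 2*r ≤ 9) ∧ ((¬(2*g < -3)) → 4*g ≤ -15).
Before the if: (3*k + 3*r ≥ 1 → ((¬(2*w ≠ 2*k + r)) ∧ (2*g < -3 → 2*r ≤ 9) ∧ ((¬(2*g < -3)) → 4*g ≤ -15))) ∧ ((¬(3*k + 3*r ≥ 1)) → ((2*g < -3 → 2*r ≤ 9) ∧ ((¬(2*g < -3)) → 4*g ≤ -15)))
Before k := 3*g: (9*g + 3*r ≥ 1 → ((¬(2*w ≠ 6*g + r)) ∧ (2*g < -3 → 2*r ≤ 9) ∧ ((¬(2*g < -3)) → 4*g ≤ -15))) ∧ ((¬(9*g + 3*r ≥ 1)) → ((2*g < -3 → 2*r ≤ 9) ∧ ((¬(2*g < -3)) → 4*g ≤ -15)))
Before g := 3*r: (30*r ≥ 1 → ((¬(2*w ≠ 19*r)) ∧ (6*r < -3 → 2*r ≤ 9) ∧ ((¬(6*r < -3)) → 12*r ≤ -15))) ∧ ((¬(30*r ≥ 1)) → ((6*r < -3 → 2*r ≤ 9) ∧ ((¬(6*r < -3)) → 12*r ≤ -15)))
Answer: WP = (30*r ≥ 1 → ((¬(2*w ≠ 19*r)) ∧ (6*r < -3 → 2*r ≤ 9) ∧ ((¬(6*r < -3)) → 12*r ≤ -15))) ∧ ((¬(30*r ≥ 1)) → ((6*r < -3 → 2*r ≤ 9) ∧ ((¬(6*r < -3)) → 12*r ≤ -15)))


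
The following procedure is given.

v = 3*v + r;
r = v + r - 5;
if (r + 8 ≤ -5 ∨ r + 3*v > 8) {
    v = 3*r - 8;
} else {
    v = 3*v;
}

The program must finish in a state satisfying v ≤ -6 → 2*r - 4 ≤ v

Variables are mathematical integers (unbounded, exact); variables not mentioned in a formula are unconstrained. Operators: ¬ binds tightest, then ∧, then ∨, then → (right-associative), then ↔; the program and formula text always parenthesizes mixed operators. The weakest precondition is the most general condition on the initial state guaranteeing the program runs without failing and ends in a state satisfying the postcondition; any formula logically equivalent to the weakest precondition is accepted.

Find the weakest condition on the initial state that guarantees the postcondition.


Working backward. After the program, the postcondition v ≤ -6 → 2*r - 4 ≤ v must hold; in canonical form it is v ≤ -6 → 2*r ≤ v + 4.
Then branch requires 3*r ≤ 2 → r ≥ 4; else branch requires 3*v ≤ -6 → 2*r ≤ 3*v + 4.
Before the if: ((r ≤ -13 ∨ r + 3*v > 8) → (3*r ≤ 2 → r ≥ 4)) ∧ ((¬(r ≤ -13 ∨ r + 3*v > 8)) → (3*v ≤ -6 → 2*r ≤ 3*v + 4))
Before r := v + r - 5: ((r + v ≤ -8 ∨ r + 4*v > 13) → (3*r + 3*v ≤ 17 → r + v ≥ 9)) ∧ ((¬(r + v ≤ -8 ∨ r + 4*v > 13)) → (3*v ≤ -6 → 2*r ≤ v + 14))
Before v := 3*v + r: ((2*r + 3*v ≤ -8 ∨ 5*r + 12*v > 13) → (6*r + 9*v ≤ 17 → 2*r + 3*v ≥ 9)) ∧ ((¬(2*r + 3*v ≤ -8 ∨ 5*r + 12*v > 13)) → (3*r + 9*v ≤ -6 → r ≤ 3*v + 14))
Answer: WP = ((2*r + 3*v ≤ -8 ∨ 5*r + 12*v > 13) → (6*r + 9*v ≤ 17 → 2*r + 3*v ≥ 9)) ∧ ((¬(2*r + 3*v ≤ -8 ∨ 5*r + 12*v > 13)) → (3*r + 9*v ≤ -6 → r ≤ 3*v + 14))


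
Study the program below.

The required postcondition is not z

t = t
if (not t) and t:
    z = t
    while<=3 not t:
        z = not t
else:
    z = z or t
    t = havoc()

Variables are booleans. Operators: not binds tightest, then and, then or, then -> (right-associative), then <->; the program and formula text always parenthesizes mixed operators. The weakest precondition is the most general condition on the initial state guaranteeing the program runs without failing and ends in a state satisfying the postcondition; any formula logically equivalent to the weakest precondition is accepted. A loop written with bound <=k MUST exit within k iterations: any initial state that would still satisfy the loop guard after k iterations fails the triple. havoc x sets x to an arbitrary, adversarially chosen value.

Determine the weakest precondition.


Working backward. After the program, not z must hold.
Then branch requires ((not t) -> ((not t) -> ((not t) -> t))) and (t -> (not t)); else branch requires not (z or t).
Before the if: not (z or t)
Before t := t: not (z or t)
Answer: WP = not (z or t)


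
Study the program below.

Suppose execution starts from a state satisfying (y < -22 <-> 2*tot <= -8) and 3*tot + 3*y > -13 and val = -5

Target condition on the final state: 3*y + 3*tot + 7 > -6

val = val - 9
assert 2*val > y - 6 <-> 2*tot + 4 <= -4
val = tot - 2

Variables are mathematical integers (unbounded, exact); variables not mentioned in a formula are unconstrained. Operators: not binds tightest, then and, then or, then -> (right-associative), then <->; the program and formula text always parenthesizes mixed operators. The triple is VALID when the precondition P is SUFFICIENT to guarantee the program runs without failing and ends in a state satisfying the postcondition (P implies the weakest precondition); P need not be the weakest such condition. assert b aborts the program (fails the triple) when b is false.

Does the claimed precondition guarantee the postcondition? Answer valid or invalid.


Working backward. After the program, the postcondition 3*y + 3*tot + 7 > -6 must hold; in canonical form it is 3*tot + 3*y > -13.
Before val := tot - 2: 3*tot + 3*y > -13
Before assert 2*val > y - 6 <-> 2*tot + 4 <= -4: (2*val > y - 6 <-> 2*tot <= -8) and 3*tot + 3*y > -13
Before val := val - 9: (2*val > y + 12 <-> 2*tot <= -8) and 3*tot + 3*y > -13
The weakest precondition is (2*val > y + 12 <-> 2*tot <= -8) and 3*tot + 3*y > -13.
Check whether (y < -22 <-> 2*tot <= -8) and 3*tot + 3*y > -13 and val = -5 implies it.
Every state satisfying the precondition satisfies the weakest precondition: the implication holds.
Answer: valid


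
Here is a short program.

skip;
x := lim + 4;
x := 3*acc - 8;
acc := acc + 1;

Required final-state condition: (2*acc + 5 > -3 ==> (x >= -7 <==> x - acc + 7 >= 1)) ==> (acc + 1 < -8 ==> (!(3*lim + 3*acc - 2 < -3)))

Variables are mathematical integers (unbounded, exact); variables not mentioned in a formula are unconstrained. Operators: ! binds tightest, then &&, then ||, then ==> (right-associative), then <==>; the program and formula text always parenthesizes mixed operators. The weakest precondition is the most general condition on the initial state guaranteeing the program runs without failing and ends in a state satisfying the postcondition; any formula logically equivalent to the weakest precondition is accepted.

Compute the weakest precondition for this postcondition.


Working backward. After the program, the postcondition (2*acc + 5 > -3 ==> (x >= -7 <==> x - acc + 7 >= 1)) ==> (acc + 1 < -8 ==> (!(3*lim + 3*acc - 2 < -3))) must hold; in canonical form it is (2*acc > -8 ==> (x >= -7 <==> x >= acc - 6)) ==> (acc < -9 ==> (!(3*acc + 3*lim < -1))).
Before acc := acc + 1: (2*acc > -10 ==> (x >= -7 <==> x >= acc - 5)) ==> (acc < -10 ==> (!(3*acc + 3*lim < -4)))
Before x := 3*acc - 8: (2*acc > -10 ==> (3*acc >= 1 <==> 2*acc >= 3)) ==> (acc < -10 ==> (!(3*acc + 3*lim < -4)))
Before x := lim + 4: (2*acc > -10 ==> (3*acc >= 1 <==> 2*acc >= 3)) ==> (acc < -10 ==> (!(3*acc + 3*lim < -4)))
Before skip: (2*acc > -10 ==> (3*acc >= 1 <==> 2*acc >= 3)) ==> (acc < -10 ==> (!(3*acc + 3*lim < -4)))
Answer: WP = (2*acc > -10 ==> (3*acc >= 1 <==> 2*acc >= 3)) ==> (acc < -10 ==> (!(3*acc + 3*lim < -4)))


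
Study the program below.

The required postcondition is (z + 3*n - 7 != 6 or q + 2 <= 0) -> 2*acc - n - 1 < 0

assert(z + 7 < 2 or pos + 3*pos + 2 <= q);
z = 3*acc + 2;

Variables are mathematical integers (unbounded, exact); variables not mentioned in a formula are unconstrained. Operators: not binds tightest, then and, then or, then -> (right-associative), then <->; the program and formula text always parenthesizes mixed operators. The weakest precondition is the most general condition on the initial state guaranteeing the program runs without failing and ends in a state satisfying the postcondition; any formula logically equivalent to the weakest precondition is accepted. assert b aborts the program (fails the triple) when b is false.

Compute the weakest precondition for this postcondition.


Working backward. After the program, the postcondition (z + 3*n - 7 != 6 or q + 2 <= 0) -> 2*acc - n - 1 < 0 must hold; in canonical form it is (3*n + z != 13 or q <= -2) -> 2*acc < n + 1.
Before z := 3*acc + 2: (3*acc + 3*n != 11 or q <= -2) -> 2*acc < n + 1
Before assert z + 7 < 2 or pos + 3*pos + 2 <= q: (z < -5 or 4*pos <= q - 2) and ((3*acc + 3*n != 11 or q <= -2) -> 2*acc < n + 1)
Answer: WP = (z < -5 or 4*pos <= q - 2) and ((3*acc + 3*n != 11 or q <= -2) -> 2*acc < n + 1)


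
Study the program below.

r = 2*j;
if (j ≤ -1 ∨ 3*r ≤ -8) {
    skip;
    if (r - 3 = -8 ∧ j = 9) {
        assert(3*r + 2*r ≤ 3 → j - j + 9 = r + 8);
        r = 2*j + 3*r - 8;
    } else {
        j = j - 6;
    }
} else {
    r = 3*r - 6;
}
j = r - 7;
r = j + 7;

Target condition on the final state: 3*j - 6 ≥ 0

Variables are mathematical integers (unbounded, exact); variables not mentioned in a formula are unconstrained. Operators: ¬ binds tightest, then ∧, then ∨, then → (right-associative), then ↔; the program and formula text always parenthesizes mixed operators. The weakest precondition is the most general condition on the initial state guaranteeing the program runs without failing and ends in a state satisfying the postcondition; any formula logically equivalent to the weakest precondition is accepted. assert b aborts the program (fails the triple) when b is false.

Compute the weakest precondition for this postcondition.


Working backward. After the program, the postcondition 3*j - 6 ≥ 0 must hold; in canonical form it is 3*j ≥ 6.
Before r := j + 7: 3*j ≥ 6
Before j := r - 7: 3*r ≥ 27
Then branch requires ((r = -5 ∧ j = 9) → ((5*r ≤ 3 → r = 1) ∧ 6*j + 9*r ≥ 51)) ∧ ((¬(r = -5 ∧ j = 9)) → 3*r ≥ 27); else branch requires 9*r ≥ 45.
Before the if: ((j ≤ -1 ∨ 3*r ≤ -8) → (((r = -5 ∧ j = 9) → ((5*r ≤ 3 → r = 1) ∧ 6*j + 9*r ≥ 51)) ∧ ((¬(r = -5 ∧ j = 9)) → 3*r ≥ 27))) ∧ ((¬(j ≤ -1 ∨ 3*r ≤ -8)) → 9*r ≥ 45)
Before r := 2*j: ((j ≤ -1 ∨ 6*j ≤ -8) → (((2*j = -5 ∧ j = 9) → ((10*j ≤ 3 → 2*j = 1) ∧ 24*j ≥ 51)) ∧ ((¬(2*j = -5 ∧ j = 9)) → 6*j ≥ 27))) ∧ ((¬(j ≤ -1 ∨ 6*j ≤ -8)) → 18*j ≥ 45)
Answer: WP = ((j ≤ -1 ∨ 6*j ≤ -8) → (((2*j = -5 ∧ j = 9) → ((10*j ≤ 3 → 2*j = 1) ∧ 24*j ≥ 51)) ∧ ((¬(2*j = -5 ∧ j = 9)) → 6*j ≥ 27))) ∧ ((¬(j ≤ -1 ∨ 6*j ≤ -8)) → 18*j ≥ 45)


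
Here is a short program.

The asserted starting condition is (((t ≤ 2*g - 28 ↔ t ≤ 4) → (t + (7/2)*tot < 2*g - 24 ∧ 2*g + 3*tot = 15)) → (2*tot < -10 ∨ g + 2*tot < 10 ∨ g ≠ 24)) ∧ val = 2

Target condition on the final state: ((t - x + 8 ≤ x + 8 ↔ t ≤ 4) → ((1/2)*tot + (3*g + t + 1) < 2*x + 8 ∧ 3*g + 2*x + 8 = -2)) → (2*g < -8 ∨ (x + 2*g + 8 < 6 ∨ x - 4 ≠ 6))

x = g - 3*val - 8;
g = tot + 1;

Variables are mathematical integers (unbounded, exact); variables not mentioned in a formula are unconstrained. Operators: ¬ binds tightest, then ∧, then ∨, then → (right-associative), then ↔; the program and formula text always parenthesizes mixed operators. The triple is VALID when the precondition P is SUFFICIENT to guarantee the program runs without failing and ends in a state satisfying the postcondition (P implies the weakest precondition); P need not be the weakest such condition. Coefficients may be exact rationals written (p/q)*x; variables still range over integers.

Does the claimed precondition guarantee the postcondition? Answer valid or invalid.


Working backward. After the program, the postcondition ((t - x + 8 ≤ x + 8 ↔ t ≤ 4) → ((1/2)*tot + (3*g + t + 1) < 2*x + 8 ∧ 3*g + 2*x + 8 = -2)) → (2*g < -8 ∨ (x + 2*g + 8 < 6 ∨ x - 4 ≠ 6)) must hold; in canonical form it is ((t ≤ 2*x ↔ t ≤ 4) → (3*g + t + (1/2)*tot < 2*x + 7 ∧ 3*g + 2*x = -10)) → (2*g < -8 ∨ 2*g + x < -2 ∨ x ≠ 10).
Before g := tot + 1: ((t ≤ 2*x ↔ t ≤ 4) → (t + (7/2)*tot < 2*x + 4 ∧ 3*tot + 2*x = -13)) → (2*tot < -10 ∨ 2*tot + x < -4 ∨ x ≠ 10)
Before x := g - 3*val - 8: ((t + 6*val ≤ 2*g - 16 ↔ t ≤ 4) → (t + (7/2)*tot + 6*val < 2*g - 12 ∧ 2*g + 3*tot = 6*val + 3)) → (2*tot < -10 ∨ g + 2*tot < 3*val + 4 ∨ g ≠ 3*val + 18)
The weakest precondition is ((t + 6*val ≤ 2*g - 16 ↔ t ≤ 4) → (t + (7/2)*tot + 6*val < 2*g - 12 ∧ 2*g + 3*tot = 6*val + 3)) → (2*tot < -10 ∨ g + 2*tot < 3*val + 4 ∨ g ≠ 3*val + 18).
Check whether (((t ≤ 2*g - 28 ↔ t ≤ 4) → (t + (7/2)*tot < 2*g - 24 ∧ 2*g + 3*tot = 15)) → (2*tot < -10 ∨ g + 2*tot < 10 ∨ g ≠ 24)) ∧ val = 2 implies it.
Every state satisfying the precondition satisfies the weakest precondition: the implication holds.
Answer: valid
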